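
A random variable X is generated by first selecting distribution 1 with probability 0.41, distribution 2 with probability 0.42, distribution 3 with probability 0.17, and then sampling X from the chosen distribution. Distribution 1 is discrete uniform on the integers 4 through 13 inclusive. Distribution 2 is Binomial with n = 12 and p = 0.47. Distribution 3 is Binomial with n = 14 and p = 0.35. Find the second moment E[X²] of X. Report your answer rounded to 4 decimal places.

52.2436

For each component E[X²] = Var + (mean)², giving 1: 80.5; 2: 34.7988; 3: 27.195.
Overall E[X²] = 0.41·80.5 + 0.42·34.7988 + 0.17·27.195 = 52.2436.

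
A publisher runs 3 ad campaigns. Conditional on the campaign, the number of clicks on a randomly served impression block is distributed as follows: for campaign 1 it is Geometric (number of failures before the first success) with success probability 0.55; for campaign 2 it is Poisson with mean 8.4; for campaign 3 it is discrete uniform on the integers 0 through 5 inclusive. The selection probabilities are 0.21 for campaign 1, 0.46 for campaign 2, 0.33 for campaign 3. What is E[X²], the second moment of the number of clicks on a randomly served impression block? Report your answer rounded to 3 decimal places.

39.800

For each component E[X²] = Var + (mean)², giving 1: 2.15702; 2: 78.96; 3: 9.16667.
Overall E[X²] = 0.21·2.15702 + 0.46·78.96 + 0.33·9.16667 = 39.7996.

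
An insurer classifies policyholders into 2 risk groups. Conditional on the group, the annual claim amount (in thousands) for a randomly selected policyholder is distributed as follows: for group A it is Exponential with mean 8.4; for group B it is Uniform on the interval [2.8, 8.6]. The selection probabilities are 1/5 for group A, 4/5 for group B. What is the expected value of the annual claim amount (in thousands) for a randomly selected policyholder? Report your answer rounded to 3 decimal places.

Component means — A: 8.4; B: 5.7.
E[X] = 0.2·8.4 + 0.8·5.7 = 6.24.

6.240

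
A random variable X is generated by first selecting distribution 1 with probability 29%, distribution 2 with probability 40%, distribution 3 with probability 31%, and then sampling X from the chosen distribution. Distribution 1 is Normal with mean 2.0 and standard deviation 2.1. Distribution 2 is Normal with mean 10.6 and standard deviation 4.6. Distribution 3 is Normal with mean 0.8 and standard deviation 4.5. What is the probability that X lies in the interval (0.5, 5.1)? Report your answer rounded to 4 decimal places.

Conditional on each component, P(0.5 < X < 5.1): 1: 0.692528; 2: 0.101858; 3: 0.356928.
By total probability, P(0.5 < X < 5.1) = 0.29·0.692528 + 0.4·0.101858 + 0.31·0.356928 = 0.352224.

0.3522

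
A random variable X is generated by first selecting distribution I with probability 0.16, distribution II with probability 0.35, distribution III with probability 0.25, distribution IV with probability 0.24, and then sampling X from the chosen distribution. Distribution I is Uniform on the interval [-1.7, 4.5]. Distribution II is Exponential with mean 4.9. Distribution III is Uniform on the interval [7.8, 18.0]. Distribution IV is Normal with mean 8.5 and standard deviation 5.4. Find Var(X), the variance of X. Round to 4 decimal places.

Per component, I: μ=1.4, E[X²]=5.16333; II: μ=4.9, E[X²]=48.02; III: μ=12.9, E[X²]=175.08; IV: μ=8.5, E[X²]=101.41.
E[X] = 0.16·1.4 + 0.35·4.9 + 0.25·12.9 + 0.24·8.5 = 7.204.
E[X²] = 0.16·5.16333 + 0.35·48.02 + 0.25·175.08 + 0.24·101.41 = 85.7415.
Var(X) = E[X²] − (E[X])² = 85.7415 − 51.8976 = 33.8439.

33.8439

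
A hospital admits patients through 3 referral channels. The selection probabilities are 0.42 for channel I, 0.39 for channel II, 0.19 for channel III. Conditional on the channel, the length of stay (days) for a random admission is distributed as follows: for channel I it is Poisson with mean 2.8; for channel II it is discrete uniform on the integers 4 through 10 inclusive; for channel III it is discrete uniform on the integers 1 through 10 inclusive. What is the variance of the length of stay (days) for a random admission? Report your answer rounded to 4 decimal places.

7.9414

Per component, I: μ=2.8, E[X²]=10.64; II: μ=7, E[X²]=53; III: μ=5.5, E[X²]=38.5.
E[X] = 0.42·2.8 + 0.39·7 + 0.19·5.5 = 4.951.
E[X²] = 0.42·10.64 + 0.39·53 + 0.19·38.5 = 32.4538.
Var(X) = E[X²] − (E[X])² = 32.4538 − 24.5124 = 7.9414.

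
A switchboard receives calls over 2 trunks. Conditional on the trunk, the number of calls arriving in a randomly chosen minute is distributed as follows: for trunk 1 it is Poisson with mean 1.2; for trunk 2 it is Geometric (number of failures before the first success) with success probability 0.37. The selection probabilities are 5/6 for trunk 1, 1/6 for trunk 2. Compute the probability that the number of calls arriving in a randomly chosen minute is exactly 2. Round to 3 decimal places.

Conditional on each trunk, P(X = 2): 1: 0.21686; 2: 0.146853.
By total probability, P(X = 2) = 0.833333·0.21686 + 0.166667·0.146853 = 0.205192.

0.205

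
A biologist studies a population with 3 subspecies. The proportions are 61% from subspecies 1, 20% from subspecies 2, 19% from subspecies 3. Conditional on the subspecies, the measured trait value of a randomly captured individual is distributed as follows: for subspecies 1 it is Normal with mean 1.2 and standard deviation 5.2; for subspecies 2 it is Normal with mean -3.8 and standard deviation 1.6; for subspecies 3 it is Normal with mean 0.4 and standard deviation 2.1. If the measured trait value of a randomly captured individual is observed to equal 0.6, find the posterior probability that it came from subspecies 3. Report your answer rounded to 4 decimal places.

Likelihoods f(0.6 | ·): 1: 0.0762107; 2: 0.00568348; 3: 0.189113.
Posterior ∝ prior × likelihood. Numerator for 3: 0.19·0.189113 = 0.0359315.
Normalizing constant: 0.61·0.0762107 + 0.2·0.00568348 + 0.19·0.189113 = 0.0835566.
P(3 | observation) = 0.0359315 / 0.0835566 = 0.430025.

0.4300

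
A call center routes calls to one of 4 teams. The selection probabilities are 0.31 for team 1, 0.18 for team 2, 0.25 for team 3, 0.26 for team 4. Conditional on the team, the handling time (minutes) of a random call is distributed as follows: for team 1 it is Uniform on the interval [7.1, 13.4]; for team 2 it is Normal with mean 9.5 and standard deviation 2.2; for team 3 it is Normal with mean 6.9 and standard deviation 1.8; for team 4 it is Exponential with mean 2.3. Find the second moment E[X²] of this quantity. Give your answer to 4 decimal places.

66.1742

For each component E[X²] = Var + (mean)², giving 1: 108.37; 2: 95.09; 3: 50.85; 4: 10.58.
Overall E[X²] = 0.31·108.37 + 0.18·95.09 + 0.25·50.85 + 0.26·10.58 = 66.1742.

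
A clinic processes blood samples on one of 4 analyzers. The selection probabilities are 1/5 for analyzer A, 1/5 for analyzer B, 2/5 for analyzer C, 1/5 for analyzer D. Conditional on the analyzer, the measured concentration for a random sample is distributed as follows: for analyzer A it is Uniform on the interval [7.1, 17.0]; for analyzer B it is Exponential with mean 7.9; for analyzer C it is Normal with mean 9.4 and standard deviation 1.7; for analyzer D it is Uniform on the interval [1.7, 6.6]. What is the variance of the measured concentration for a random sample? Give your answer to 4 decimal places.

Per component, A: μ=12.05, E[X²]=153.37; B: μ=7.9, E[X²]=124.82; C: μ=9.4, E[X²]=91.25; D: μ=4.15, E[X²]=19.2233.
E[X] = 0.2·12.05 + 0.2·7.9 + 0.4·9.4 + 0.2·4.15 = 8.58.
E[X²] = 0.2·153.37 + 0.2·124.82 + 0.4·91.25 + 0.2·19.2233 = 95.9827.
Var(X) = E[X²] − (E[X])² = 95.9827 − 73.6164 = 22.3663.

22.3663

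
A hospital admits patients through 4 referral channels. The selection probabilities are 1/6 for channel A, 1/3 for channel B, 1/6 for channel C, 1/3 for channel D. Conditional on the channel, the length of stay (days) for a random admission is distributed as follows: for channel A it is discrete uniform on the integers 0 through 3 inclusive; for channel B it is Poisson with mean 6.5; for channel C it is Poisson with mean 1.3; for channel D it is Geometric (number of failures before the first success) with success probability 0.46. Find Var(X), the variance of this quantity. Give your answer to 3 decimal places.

9.493

Per component, A: μ=1.5, E[X²]=3.5; B: μ=6.5, E[X²]=48.75; C: μ=1.3, E[X²]=2.99; D: μ=1.17391, E[X²]=3.93006.
E[X] = 0.166667·1.5 + 0.333333·6.5 + 0.166667·1.3 + 0.333333·1.17391 = 3.02464.
E[X²] = 0.166667·3.5 + 0.333333·48.75 + 0.166667·2.99 + 0.333333·3.93006 = 18.6417.
Var(X) = E[X²] − (E[X])² = 18.6417 − 9.14843 = 9.49325.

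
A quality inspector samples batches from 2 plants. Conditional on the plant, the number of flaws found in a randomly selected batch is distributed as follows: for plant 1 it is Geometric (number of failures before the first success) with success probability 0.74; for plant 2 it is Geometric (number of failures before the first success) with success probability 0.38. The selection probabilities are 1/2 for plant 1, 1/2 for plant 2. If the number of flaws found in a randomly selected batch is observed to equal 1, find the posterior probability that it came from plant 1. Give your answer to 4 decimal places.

0.4495

Likelihoods P(X=1 | ·): 1: 0.1924; 2: 0.2356.
Posterior ∝ prior × likelihood. Numerator for 1: 0.5·0.1924 = 0.0962.
Normalizing constant: 0.5·0.1924 + 0.5·0.2356 = 0.214.
P(1 | observation) = 0.0962 / 0.214 = 0.449533.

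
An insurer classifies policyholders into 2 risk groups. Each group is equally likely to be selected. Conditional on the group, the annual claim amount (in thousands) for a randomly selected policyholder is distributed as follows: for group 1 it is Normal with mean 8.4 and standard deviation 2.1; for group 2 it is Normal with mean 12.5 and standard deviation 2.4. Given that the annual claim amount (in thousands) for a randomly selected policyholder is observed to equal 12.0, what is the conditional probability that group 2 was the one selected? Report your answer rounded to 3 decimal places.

Likelihoods f(12.0 | ·): 1: 0.0437063; 2: 0.162657.
Posterior ∝ prior × likelihood. Numerator for 2: 0.5·0.162657 = 0.0813287.
Normalizing constant: 0.5·0.0437063 + 0.5·0.162657 = 0.103182.
P(2 | observation) = 0.0813287 / 0.103182 = 0.788208.

0.788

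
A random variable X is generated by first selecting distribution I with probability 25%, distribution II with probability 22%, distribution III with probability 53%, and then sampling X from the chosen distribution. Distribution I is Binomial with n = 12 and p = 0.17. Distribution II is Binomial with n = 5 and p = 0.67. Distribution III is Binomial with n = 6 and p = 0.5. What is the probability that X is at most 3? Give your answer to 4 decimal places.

0.6819

Conditional on each component, P(X ≤ 3): I: 0.867617; II: 0.532494; III: 0.65625.
By total probability, P(X ≤ 3) = 0.25·0.867617 + 0.22·0.532494 + 0.53·0.65625 = 0.681865.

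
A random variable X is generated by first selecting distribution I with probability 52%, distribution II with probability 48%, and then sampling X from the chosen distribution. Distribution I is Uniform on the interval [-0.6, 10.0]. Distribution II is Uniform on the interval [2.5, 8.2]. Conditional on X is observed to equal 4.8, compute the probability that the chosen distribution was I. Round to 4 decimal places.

Likelihoods f(4.8 | ·): I: 0.0943396; II: 0.175439.
Posterior ∝ prior × likelihood. Numerator for I: 0.52·0.0943396 = 0.0490566.
Normalizing constant: 0.52·0.0943396 + 0.48·0.175439 = 0.133267.
P(I | observation) = 0.0490566 / 0.133267 = 0.368107.

0.3681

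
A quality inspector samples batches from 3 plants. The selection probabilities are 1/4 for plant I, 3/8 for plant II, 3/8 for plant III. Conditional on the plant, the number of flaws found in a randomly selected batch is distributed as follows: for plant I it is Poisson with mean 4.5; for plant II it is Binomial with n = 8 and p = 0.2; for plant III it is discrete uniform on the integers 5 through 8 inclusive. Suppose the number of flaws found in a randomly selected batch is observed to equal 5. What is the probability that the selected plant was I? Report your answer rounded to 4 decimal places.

0.3053

Likelihoods P(X=5 | ·): I: 0.170827; II: 0.00917504; III: 0.25.
Posterior ∝ prior × likelihood. Numerator for I: 0.25·0.170827 = 0.0427067.
Normalizing constant: 0.25·0.170827 + 0.375·0.00917504 + 0.375·0.25 = 0.139897.
P(I | observation) = 0.0427067 / 0.139897 = 0.305272.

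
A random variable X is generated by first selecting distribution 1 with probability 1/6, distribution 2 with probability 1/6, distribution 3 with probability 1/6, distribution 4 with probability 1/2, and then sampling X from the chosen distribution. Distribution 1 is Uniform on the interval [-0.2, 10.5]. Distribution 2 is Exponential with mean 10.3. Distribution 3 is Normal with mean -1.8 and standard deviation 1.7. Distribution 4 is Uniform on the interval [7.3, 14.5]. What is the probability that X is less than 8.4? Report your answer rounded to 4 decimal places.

0.4699

Conditional on each component, P(X < 8.4): 1: 0.803738; 2: 0.557597; 3: 1; 4: 0.152778.
By total probability, P(X < 8.4) = 0.166667·0.803738 + 0.166667·0.557597 + 0.166667·1 + 0.5·0.152778 = 0.469945.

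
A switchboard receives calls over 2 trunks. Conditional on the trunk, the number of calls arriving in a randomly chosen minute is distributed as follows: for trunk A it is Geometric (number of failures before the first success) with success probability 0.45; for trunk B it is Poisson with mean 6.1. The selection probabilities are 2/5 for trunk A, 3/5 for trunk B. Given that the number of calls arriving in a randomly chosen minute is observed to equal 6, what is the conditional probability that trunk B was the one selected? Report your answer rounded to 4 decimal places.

Likelihoods P(X=6 | ·): A: 0.0124563; B: 0.160491.
Posterior ∝ prior × likelihood. Numerator for B: 0.6·0.160491 = 0.0962945.
Normalizing constant: 0.4·0.0124563 + 0.6·0.160491 = 0.101277.
P(B | observation) = 0.0962945 / 0.101277 = 0.950803.

0.9508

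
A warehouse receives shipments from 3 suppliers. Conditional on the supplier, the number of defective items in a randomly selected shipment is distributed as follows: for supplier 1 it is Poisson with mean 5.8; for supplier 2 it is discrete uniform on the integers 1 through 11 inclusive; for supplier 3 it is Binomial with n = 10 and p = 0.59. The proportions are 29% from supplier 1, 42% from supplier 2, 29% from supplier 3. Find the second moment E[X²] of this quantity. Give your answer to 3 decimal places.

For each component E[X²] = Var + (mean)², giving 1: 39.44; 2: 46; 3: 37.229.
Overall E[X²] = 0.29·39.44 + 0.42·46 + 0.29·37.229 = 41.554.

41.554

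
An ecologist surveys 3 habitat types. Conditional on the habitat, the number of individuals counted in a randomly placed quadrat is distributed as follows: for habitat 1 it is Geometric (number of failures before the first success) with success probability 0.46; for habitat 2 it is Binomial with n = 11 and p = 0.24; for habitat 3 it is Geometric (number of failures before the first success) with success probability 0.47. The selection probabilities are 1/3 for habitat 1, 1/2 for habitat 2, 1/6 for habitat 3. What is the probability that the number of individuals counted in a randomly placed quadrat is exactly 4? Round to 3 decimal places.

Conditional on each habitat, P(X = 4): 1: 0.0391141; 2: 0.160344; 3: 0.0370853.
By total probability, P(X = 4) = 0.333333·0.0391141 + 0.5·0.160344 + 0.166667·0.0370853 = 0.0993911.

0.099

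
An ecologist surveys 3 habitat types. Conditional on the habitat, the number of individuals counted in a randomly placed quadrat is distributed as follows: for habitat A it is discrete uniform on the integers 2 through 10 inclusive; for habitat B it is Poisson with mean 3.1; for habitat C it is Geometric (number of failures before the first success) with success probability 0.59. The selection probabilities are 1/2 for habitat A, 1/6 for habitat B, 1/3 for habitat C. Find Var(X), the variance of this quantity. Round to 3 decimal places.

Per component, A: μ=6, E[X²]=42.6667; B: μ=3.1, E[X²]=12.71; C: μ=0.694915, E[X²]=1.66073.
E[X] = 0.5·6 + 0.166667·3.1 + 0.333333·0.694915 = 3.74831.
E[X²] = 0.5·42.6667 + 0.166667·12.71 + 0.333333·1.66073 = 24.0052.
Var(X) = E[X²] − (E[X])² = 24.0052 − 14.0498 = 9.95545.

9.955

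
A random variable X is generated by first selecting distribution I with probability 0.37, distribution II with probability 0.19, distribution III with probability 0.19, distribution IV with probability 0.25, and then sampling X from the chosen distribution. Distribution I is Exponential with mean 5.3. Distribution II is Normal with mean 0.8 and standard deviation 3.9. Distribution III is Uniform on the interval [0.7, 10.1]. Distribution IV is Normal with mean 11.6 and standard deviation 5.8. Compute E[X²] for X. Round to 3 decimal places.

72.788

For each component E[X²] = Var + (mean)², giving I: 56.18; II: 15.85; III: 36.5233; IV: 168.2.
Overall E[X²] = 0.37·56.18 + 0.19·15.85 + 0.19·36.5233 + 0.25·168.2 = 72.7875.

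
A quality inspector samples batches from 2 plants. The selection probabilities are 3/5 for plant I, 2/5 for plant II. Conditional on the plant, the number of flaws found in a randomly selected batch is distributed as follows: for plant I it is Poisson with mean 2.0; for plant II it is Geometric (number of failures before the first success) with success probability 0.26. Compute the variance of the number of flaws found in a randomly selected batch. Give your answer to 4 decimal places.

Per component, I: μ=2, E[X²]=6; II: μ=2.84615, E[X²]=19.0473.
E[X] = 0.6·2 + 0.4·2.84615 = 2.33846.
E[X²] = 0.6·6 + 0.4·19.0473 = 11.2189.
Var(X) = E[X²] − (E[X])² = 11.2189 − 5.4684 = 5.75053.

5.7505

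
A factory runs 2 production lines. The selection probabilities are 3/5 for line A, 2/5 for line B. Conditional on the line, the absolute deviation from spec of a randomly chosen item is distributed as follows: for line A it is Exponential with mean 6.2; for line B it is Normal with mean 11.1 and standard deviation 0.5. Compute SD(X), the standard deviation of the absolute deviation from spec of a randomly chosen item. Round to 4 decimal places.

5.3783

Per component, A: μ=6.2, E[X²]=76.88; B: μ=11.1, E[X²]=123.46.
E[X] = 0.6·6.2 + 0.4·11.1 = 8.16.
E[X²] = 0.6·76.88 + 0.4·123.46 = 95.512.
Var(X) = E[X²] − (E[X])² = 95.512 − 66.5856 = 28.9264.
SD(X) = √28.9264 = 5.37833.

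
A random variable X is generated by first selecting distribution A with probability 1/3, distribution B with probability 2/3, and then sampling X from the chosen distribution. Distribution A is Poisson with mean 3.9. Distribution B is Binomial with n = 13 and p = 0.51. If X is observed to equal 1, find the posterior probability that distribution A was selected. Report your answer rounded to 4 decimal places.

Likelihoods P(X=1 | ·): A: 0.0789435; B: 0.00127018.
Posterior ∝ prior × likelihood. Numerator for A: 0.333333·0.0789435 = 0.0263145.
Normalizing constant: 0.333333·0.0789435 + 0.666667·0.00127018 = 0.0271613.
P(A | observation) = 0.0263145 / 0.0271613 = 0.968824.

0.9688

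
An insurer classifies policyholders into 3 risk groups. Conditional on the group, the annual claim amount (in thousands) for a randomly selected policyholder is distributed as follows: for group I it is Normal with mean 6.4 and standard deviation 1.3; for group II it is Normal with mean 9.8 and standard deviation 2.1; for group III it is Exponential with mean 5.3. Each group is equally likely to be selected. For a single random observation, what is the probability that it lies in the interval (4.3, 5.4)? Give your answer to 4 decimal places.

0.0882

Conditional on each group, P(4.3 < X < 5.4): I: 0.167764; II: 0.0136661; III: 0.0832675.
By total probability, P(4.3 < X < 5.4) = 0.333333·0.167764 + 0.333333·0.0136661 + 0.333333·0.0832675 = 0.0882327.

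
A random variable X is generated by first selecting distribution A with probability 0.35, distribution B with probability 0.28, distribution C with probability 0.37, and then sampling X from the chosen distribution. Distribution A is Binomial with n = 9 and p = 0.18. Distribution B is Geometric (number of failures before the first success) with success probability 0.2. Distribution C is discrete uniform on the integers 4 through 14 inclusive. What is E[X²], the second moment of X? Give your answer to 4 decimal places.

For each component E[X²] = Var + (mean)², giving A: 3.9528; B: 36; C: 91.
Overall E[X²] = 0.35·3.9528 + 0.28·36 + 0.37·91 = 45.1335.

45.1335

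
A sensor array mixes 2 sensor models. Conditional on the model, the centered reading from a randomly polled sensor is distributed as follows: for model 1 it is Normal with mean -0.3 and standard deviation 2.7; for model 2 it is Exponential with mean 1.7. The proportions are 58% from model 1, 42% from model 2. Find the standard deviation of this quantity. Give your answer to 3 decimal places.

Per component, 1: μ=-0.3, E[X²]=7.38; 2: μ=1.7, E[X²]=5.78.
E[X] = 0.58·-0.3 + 0.42·1.7 = 0.54.
E[X²] = 0.58·7.38 + 0.42·5.78 = 6.708.
Var(X) = E[X²] − (E[X])² = 6.708 − 0.2916 = 6.4164.
SD(X) = √6.4164 = 2.53306.

2.533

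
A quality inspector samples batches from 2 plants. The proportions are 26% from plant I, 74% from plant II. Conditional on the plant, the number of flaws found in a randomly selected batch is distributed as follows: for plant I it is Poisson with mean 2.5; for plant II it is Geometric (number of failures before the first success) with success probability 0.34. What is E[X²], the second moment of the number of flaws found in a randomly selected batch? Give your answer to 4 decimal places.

9.2884

For each component E[X²] = Var + (mean)², giving I: 8.75; II: 9.47751.
Overall E[X²] = 0.26·8.75 + 0.74·9.47751 = 9.28836.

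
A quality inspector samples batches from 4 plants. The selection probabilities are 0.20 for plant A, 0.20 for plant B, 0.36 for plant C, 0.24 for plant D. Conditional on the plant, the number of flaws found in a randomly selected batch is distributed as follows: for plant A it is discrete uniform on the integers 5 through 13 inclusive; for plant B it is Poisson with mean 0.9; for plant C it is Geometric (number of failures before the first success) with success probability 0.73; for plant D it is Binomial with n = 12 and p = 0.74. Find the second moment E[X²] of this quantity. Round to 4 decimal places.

37.5861

For each component E[X²] = Var + (mean)², giving A: 87.6667; B: 1.71; C: 0.64346; D: 81.1632.
Overall E[X²] = 0.2·87.6667 + 0.2·1.71 + 0.36·0.64346 + 0.24·81.1632 = 37.5861.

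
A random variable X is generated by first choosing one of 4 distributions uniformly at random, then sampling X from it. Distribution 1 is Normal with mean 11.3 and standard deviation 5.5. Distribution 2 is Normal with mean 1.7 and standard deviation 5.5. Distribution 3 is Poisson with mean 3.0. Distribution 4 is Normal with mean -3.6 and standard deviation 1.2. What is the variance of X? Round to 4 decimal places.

Per component, 1: μ=11.3, E[X²]=157.94; 2: μ=1.7, E[X²]=33.14; 3: μ=3, E[X²]=12; 4: μ=-3.6, E[X²]=14.4.
E[X] = 0.25·11.3 + 0.25·1.7 + 0.25·3 + 0.25·-3.6 = 3.1.
E[X²] = 0.25·157.94 + 0.25·33.14 + 0.25·12 + 0.25·14.4 = 54.37.
Var(X) = E[X²] − (E[X])² = 54.37 − 9.61 = 44.76.

44.7600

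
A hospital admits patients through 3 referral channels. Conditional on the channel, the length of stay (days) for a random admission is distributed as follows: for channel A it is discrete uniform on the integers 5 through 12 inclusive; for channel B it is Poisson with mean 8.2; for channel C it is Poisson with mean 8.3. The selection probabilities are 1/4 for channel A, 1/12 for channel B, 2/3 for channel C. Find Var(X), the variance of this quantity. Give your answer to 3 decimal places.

7.538

Per component, A: μ=8.5, E[X²]=77.5; B: μ=8.2, E[X²]=75.44; C: μ=8.3, E[X²]=77.19.
E[X] = 0.25·8.5 + 0.0833333·8.2 + 0.666667·8.3 = 8.34167.
E[X²] = 0.25·77.5 + 0.0833333·75.44 + 0.666667·77.19 = 77.1217.
Var(X) = E[X²] − (E[X])² = 77.1217 − 69.5834 = 7.53826.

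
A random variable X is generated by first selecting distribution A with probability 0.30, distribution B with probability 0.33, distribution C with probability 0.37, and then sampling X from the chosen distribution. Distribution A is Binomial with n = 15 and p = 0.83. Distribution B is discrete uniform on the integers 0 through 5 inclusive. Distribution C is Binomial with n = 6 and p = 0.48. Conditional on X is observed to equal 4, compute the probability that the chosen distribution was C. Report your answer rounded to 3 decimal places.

0.592

Likelihoods P(X=4 | ·): A: 2.22015e-06; B: 0.166667; C: 0.215309.
Posterior ∝ prior × likelihood. Numerator for C: 0.37·0.215309 = 0.0796645.
Normalizing constant: 0.3·2.22015e-06 + 0.33·0.166667 + 0.37·0.215309 = 0.134665.
P(C | observation) = 0.0796645 / 0.134665 = 0.591575.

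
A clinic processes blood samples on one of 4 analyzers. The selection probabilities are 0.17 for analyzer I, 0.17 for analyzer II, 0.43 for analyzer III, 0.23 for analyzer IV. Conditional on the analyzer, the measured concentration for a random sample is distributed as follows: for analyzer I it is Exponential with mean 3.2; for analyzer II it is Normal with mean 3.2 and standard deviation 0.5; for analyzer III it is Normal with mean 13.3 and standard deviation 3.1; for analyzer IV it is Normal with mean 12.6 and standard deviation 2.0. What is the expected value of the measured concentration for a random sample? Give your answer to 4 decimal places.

9.7050

Component means — I: 3.2; II: 3.2; III: 13.3; IV: 12.6.
E[X] = 0.17·3.2 + 0.17·3.2 + 0.43·13.3 + 0.23·12.6 = 9.705.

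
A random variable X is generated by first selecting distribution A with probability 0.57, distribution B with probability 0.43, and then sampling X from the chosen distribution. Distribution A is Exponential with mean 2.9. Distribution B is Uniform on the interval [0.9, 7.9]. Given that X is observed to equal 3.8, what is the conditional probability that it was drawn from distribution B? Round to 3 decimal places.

Likelihoods f(3.8 | ·): A: 0.0930093; B: 0.142857.
Posterior ∝ prior × likelihood. Numerator for B: 0.43·0.142857 = 0.0614286.
Normalizing constant: 0.57·0.0930093 + 0.43·0.142857 = 0.114444.
P(B | observation) = 0.0614286 / 0.114444 = 0.536757.

0.537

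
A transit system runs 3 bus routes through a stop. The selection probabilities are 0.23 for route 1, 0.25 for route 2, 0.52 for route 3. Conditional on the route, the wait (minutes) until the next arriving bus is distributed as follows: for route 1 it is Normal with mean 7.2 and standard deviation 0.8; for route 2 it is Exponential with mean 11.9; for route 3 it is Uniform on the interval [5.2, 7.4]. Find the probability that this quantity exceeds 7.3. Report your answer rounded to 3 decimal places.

0.263

Conditional on each route, P(X > 7.3): 1: 0.450262; 2: 0.541482; 3: 0.0454545.
By total probability, P(X > 7.3) = 0.23·0.450262 + 0.25·0.541482 + 0.52·0.0454545 = 0.262567.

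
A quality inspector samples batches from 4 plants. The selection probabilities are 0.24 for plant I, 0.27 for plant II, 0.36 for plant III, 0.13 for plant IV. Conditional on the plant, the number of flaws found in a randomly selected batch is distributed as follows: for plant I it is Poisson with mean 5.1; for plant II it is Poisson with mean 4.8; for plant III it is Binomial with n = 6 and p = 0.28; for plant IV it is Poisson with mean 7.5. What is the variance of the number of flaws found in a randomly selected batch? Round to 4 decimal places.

7.9139

Per component, I: μ=5.1, E[X²]=31.11; II: μ=4.8, E[X²]=27.84; III: μ=1.68, E[X²]=4.032; IV: μ=7.5, E[X²]=63.75.
E[X] = 0.24·5.1 + 0.27·4.8 + 0.36·1.68 + 0.13·7.5 = 4.0998.
E[X²] = 0.24·31.11 + 0.27·27.84 + 0.36·4.032 + 0.13·63.75 = 24.7222.
Var(X) = E[X²] − (E[X])² = 24.7222 − 16.8084 = 7.91386.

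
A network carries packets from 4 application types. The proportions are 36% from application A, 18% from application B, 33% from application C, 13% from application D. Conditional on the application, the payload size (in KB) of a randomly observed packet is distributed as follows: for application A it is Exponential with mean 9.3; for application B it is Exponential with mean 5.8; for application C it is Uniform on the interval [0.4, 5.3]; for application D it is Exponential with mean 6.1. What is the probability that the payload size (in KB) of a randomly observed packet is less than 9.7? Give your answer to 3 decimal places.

0.813

Conditional on each application, P(X < 9.7): A: 0.647608; B: 0.812207; C: 1; D: 0.796108.
By total probability, P(X < 9.7) = 0.36·0.647608 + 0.18·0.812207 + 0.33·1 + 0.13·0.796108 = 0.81283.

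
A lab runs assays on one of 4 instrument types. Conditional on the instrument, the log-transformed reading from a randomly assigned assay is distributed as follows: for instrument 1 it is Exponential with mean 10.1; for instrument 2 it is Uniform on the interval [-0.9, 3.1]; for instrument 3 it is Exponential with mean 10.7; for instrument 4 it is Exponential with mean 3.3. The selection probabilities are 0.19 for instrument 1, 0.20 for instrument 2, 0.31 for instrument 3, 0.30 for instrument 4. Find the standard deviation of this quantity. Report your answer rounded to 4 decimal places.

Per component, 1: μ=10.1, E[X²]=204.02; 2: μ=1.1, E[X²]=2.54333; 3: μ=10.7, E[X²]=228.98; 4: μ=3.3, E[X²]=21.78.
E[X] = 0.19·10.1 + 0.2·1.1 + 0.31·10.7 + 0.3·3.3 = 6.446.
E[X²] = 0.19·204.02 + 0.2·2.54333 + 0.31·228.98 + 0.3·21.78 = 116.79.
Var(X) = E[X²] − (E[X])² = 116.79 − 41.5509 = 75.2394.
SD(X) = √75.2394 = 8.67406.

8.6741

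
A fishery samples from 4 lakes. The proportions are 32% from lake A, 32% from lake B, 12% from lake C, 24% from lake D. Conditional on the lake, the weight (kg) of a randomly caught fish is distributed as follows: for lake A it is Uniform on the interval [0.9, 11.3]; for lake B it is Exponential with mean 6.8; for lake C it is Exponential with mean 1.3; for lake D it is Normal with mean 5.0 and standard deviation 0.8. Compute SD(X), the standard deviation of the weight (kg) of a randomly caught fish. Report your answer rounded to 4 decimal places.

4.5684

Per component, A: μ=6.1, E[X²]=46.2233; B: μ=6.8, E[X²]=92.48; C: μ=1.3, E[X²]=3.38; D: μ=5, E[X²]=25.64.
E[X] = 0.32·6.1 + 0.32·6.8 + 0.12·1.3 + 0.24·5 = 5.484.
E[X²] = 0.32·46.2233 + 0.32·92.48 + 0.12·3.38 + 0.24·25.64 = 50.9443.
Var(X) = E[X²] − (E[X])² = 50.9443 − 30.0743 = 20.87.
SD(X) = √20.87 = 4.56837.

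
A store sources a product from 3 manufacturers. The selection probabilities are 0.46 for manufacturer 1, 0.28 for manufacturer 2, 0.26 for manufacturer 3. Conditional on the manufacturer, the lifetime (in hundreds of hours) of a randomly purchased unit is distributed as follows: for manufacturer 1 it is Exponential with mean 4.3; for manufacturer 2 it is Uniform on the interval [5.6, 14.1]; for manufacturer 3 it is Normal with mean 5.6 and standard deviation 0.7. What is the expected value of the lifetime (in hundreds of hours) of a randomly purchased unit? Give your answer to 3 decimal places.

Component means — 1: 4.3; 2: 9.85; 3: 5.6.
E[X] = 0.46·4.3 + 0.28·9.85 + 0.26·5.6 = 6.192.

6.192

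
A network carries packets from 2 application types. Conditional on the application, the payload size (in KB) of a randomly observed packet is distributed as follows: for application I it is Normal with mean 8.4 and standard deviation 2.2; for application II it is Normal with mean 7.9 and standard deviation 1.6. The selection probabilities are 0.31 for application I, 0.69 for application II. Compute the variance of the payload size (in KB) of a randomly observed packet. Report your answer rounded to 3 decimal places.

Per component, I: μ=8.4, E[X²]=75.4; II: μ=7.9, E[X²]=64.97.
E[X] = 0.31·8.4 + 0.69·7.9 = 8.055.
E[X²] = 0.31·75.4 + 0.69·64.97 = 68.2033.
Var(X) = E[X²] − (E[X])² = 68.2033 − 64.883 = 3.32028.

3.320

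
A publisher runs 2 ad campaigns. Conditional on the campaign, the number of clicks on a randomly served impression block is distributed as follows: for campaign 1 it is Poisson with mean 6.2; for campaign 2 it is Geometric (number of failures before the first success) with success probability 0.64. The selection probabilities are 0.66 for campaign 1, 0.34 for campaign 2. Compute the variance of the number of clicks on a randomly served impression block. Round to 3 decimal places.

Per component, 1: μ=6.2, E[X²]=44.64; 2: μ=0.5625, E[X²]=1.19531.
E[X] = 0.66·6.2 + 0.34·0.5625 = 4.28325.
E[X²] = 0.66·44.64 + 0.34·1.19531 = 29.8688.
Var(X) = E[X²] − (E[X])² = 29.8688 − 18.3462 = 11.5226.

11.523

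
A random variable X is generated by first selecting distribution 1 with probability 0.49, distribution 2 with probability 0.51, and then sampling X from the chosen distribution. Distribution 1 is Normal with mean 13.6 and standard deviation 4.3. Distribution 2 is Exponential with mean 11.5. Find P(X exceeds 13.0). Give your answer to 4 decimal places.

Conditional on each component, P(X > 13.0): 1: 0.555486; 2: 0.322893.
By total probability, P(X > 13.0) = 0.49·0.555486 + 0.51·0.322893 = 0.436864.

0.4369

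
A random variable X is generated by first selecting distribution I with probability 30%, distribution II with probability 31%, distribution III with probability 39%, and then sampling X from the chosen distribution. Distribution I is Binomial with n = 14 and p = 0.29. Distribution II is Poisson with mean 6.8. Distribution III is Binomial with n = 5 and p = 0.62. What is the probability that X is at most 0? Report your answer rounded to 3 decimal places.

0.006

Conditional on each component, P(X ≤ 0): I: 0.00827212; II: 0.00111378; III: 0.00792352.
By total probability, P(X ≤ 0) = 0.3·0.00827212 + 0.31·0.00111378 + 0.39·0.00792352 = 0.00591708.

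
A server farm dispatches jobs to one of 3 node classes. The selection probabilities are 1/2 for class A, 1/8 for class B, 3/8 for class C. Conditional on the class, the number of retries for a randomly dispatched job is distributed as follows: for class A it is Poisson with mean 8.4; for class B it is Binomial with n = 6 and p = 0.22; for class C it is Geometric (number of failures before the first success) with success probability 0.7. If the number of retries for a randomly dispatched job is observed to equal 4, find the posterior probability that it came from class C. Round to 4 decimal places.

Likelihoods P(X=4 | ·): A: 0.0466479; B: 0.0213782; C: 0.00567.
Posterior ∝ prior × likelihood. Numerator for C: 0.375·0.00567 = 0.00212625.
Normalizing constant: 0.5·0.0466479 + 0.125·0.0213782 + 0.375·0.00567 = 0.0281225.
P(C | observation) = 0.00212625 / 0.0281225 = 0.0756068.

0.0756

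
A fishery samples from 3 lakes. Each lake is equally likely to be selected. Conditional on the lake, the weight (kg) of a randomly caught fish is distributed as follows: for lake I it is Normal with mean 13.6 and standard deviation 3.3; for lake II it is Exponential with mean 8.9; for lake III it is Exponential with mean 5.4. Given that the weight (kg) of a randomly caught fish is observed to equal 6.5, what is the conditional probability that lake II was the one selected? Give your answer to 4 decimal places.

0.4450

Likelihoods f(6.5 | ·): I: 0.0119459; II: 0.0541288; III: 0.0555705.
Posterior ∝ prior × likelihood. Numerator for II: 0.333333·0.0541288 = 0.0180429.
Normalizing constant: 0.333333·0.0119459 + 0.333333·0.0541288 + 0.333333·0.0555705 = 0.0405484.
P(II | observation) = 0.0180429 / 0.0405484 = 0.444973.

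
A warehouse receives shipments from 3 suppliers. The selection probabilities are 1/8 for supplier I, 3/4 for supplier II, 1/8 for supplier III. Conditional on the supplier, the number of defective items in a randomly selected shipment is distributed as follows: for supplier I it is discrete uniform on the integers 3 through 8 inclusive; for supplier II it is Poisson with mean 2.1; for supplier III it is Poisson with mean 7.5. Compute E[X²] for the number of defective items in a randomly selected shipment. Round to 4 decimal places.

For each component E[X²] = Var + (mean)², giving I: 33.1667; II: 6.51; III: 63.75.
Overall E[X²] = 0.125·33.1667 + 0.75·6.51 + 0.125·63.75 = 16.9971.

16.9971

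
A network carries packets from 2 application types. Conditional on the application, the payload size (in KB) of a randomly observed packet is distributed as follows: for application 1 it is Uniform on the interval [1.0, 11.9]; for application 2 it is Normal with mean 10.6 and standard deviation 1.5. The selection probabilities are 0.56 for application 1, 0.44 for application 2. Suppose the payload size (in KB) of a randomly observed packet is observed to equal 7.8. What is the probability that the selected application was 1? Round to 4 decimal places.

Likelihoods f(7.8 | ·): 1: 0.0917431; 2: 0.0465781.
Posterior ∝ prior × likelihood. Numerator for 1: 0.56·0.0917431 = 0.0513761.
Normalizing constant: 0.56·0.0917431 + 0.44·0.0465781 = 0.0718705.
P(1 | observation) = 0.0513761 / 0.0718705 = 0.714843.

0.7148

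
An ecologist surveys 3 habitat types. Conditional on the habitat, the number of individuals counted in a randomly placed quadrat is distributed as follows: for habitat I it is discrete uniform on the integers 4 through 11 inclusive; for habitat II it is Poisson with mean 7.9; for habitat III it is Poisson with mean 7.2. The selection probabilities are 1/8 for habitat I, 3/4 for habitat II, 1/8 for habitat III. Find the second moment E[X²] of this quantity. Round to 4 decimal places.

67.8000

For each component E[X²] = Var + (mean)², giving I: 61.5; II: 70.31; III: 59.04.
Overall E[X²] = 0.125·61.5 + 0.75·70.31 + 0.125·59.04 = 67.8.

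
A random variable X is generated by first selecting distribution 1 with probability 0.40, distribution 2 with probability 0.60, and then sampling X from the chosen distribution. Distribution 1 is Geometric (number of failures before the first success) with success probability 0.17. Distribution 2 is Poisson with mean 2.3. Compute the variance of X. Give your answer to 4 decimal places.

14.4683

Per component, 1: μ=4.88235, E[X²]=52.5571; 2: μ=2.3, E[X²]=7.59.
E[X] = 0.4·4.88235 + 0.6·2.3 = 3.33294.
E[X²] = 0.4·52.5571 + 0.6·7.59 = 25.5768.
Var(X) = E[X²] − (E[X])² = 25.5768 − 11.1085 = 14.4683.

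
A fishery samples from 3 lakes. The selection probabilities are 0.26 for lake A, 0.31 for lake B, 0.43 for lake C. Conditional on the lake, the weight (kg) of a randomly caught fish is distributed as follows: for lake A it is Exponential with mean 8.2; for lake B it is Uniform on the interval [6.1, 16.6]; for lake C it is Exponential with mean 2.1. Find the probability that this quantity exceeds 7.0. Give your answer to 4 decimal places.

Conditional on each lake, P(X > 7.0): A: 0.425854; B: 0.914286; C: 0.035674.
By total probability, P(X > 7.0) = 0.26·0.425854 + 0.31·0.914286 + 0.43·0.035674 = 0.40949.

0.4095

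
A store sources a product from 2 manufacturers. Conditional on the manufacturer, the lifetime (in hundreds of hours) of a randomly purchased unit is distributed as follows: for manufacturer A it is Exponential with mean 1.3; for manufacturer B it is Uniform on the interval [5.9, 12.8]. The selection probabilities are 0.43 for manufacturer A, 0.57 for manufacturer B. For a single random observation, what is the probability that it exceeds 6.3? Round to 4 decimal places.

0.5403

Conditional on each manufacturer, P(X > 6.3): A: 0.00785854; B: 0.942029.
By total probability, P(X > 6.3) = 0.43·0.00785854 + 0.57·0.942029 = 0.540336.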